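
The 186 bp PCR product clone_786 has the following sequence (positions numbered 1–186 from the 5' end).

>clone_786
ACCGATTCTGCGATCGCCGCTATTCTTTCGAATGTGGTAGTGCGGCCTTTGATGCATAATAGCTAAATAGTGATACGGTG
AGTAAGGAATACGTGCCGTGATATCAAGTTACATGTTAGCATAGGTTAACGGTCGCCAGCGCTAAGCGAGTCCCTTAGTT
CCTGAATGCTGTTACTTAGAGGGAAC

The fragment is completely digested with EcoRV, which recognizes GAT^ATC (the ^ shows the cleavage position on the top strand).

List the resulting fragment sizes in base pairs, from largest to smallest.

102, 84 bp

The EcoRV site (GATATC) starts at position 100.
EcoRV cuts after base 3 of each site, so after position 102.
Linear molecule, 1 cut → 2 fragments:
  1–102 → 102 bp
  103–186 → 84 bp
Sorted largest to smallest: 102, 84 bp.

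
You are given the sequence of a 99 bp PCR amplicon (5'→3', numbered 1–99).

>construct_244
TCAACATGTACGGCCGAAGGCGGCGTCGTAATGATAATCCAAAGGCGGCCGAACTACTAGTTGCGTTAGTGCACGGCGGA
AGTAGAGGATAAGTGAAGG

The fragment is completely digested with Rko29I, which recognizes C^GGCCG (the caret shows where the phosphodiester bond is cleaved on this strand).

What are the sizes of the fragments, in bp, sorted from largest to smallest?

Rko29I sites (CGGCCG) start at positions 11, 46.
Rko29I cuts after the first base of each site, so after positions 11, 46.
Linear molecule, 2 cuts → 3 fragments:
  1–11 → 11 bp
  12–46 → 35 bp
  47–99 → 53 bp
Sorted largest to smallest: 53, 35, 11 bp.

53, 35, 11 bp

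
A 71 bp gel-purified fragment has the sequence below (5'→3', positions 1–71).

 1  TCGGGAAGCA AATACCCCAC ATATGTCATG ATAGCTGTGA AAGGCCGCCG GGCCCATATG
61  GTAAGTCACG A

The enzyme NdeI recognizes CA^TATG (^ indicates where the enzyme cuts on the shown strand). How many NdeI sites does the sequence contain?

CATATG occurs starting at positions 20, 55.
NdeI cuts at 2 sites.

2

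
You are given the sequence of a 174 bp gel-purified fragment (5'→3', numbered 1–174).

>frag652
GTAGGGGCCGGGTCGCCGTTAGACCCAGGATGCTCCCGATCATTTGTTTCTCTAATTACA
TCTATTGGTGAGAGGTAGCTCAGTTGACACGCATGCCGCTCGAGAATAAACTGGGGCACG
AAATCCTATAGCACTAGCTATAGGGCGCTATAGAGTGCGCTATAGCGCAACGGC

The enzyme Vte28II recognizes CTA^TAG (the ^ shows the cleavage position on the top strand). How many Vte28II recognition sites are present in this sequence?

CTATAG occurs starting at positions 126, 138, 148, 160.
Vte28II cuts at 4 sites.

4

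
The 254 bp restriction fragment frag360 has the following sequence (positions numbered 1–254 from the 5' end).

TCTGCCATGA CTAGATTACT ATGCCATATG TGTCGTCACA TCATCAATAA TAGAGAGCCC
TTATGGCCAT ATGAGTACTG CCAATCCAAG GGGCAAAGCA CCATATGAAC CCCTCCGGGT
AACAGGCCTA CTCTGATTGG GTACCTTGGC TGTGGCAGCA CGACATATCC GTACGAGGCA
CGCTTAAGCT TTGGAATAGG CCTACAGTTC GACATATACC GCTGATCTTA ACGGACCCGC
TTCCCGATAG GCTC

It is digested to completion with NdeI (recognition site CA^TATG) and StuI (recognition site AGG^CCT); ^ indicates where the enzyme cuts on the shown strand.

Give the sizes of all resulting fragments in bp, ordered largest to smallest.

NdeI sites (CATATG) start at positions 25, 68, 102.
NdeI cuts after base 2 of each site, so after positions 26, 69, 103.
StuI sites (AGGCCT) start at positions 124, 198.
StuI cuts after base 3 of each site, so after positions 126, 200.
Combined cut positions: 26, 69, 103, 126, 200.
Linear molecule, 5 cuts → 6 fragments:
  1–26 → 26 bp
  27–69 → 43 bp
  70–103 → 34 bp
  104–126 → 23 bp
  127–200 → 74 bp
  201–254 → 54 bp
Sorted largest to smallest: 74, 54, 43, 34, 26, 23 bp.

74, 54, 43, 34, 26, 23 bp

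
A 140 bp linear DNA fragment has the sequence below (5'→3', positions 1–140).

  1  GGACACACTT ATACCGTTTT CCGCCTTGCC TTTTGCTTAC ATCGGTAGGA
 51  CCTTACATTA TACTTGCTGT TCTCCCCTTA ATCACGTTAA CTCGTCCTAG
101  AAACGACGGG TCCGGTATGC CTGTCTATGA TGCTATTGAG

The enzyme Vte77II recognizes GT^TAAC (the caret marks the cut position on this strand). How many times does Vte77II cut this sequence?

GTTAAC occurs starting at position 86.
Vte77II cuts at 1 site.

1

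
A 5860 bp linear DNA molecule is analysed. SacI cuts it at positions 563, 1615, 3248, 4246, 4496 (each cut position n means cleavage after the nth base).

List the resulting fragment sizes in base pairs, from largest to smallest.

Linear molecule, 5 cuts → 6 fragments:
  563 − 0 = 563 bp
  1615 − 563 = 1052 bp
  3248 − 1615 = 1633 bp
  4246 − 3248 = 998 bp
  4496 − 4246 = 250 bp
  5860 − 4496 = 1364 bp
Sorted largest to smallest: 1633, 1364, 1052, 998, 563, 250 bp.

1633, 1364, 1052, 998, 563, 250 bp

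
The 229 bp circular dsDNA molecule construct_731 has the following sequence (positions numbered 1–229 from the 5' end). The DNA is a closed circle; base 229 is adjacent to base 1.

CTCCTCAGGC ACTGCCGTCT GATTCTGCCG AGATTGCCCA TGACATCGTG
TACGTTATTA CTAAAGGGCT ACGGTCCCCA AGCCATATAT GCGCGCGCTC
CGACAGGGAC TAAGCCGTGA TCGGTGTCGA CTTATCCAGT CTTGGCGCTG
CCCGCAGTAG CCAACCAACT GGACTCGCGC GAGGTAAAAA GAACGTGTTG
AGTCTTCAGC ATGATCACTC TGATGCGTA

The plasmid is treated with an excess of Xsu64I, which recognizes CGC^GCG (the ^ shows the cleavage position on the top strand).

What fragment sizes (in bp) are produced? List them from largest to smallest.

145, 84 bp

Xsu64I sites (CGCGCG) start at positions 92, 176.
Xsu64I cuts after base 3 of each site, so after positions 94, 178.
Circular molecule, 2 cuts → 2 fragments:
  95–178 → 84 bp
  179–229 then 1–94 → 51 + 94 = 145 bp
Sorted largest to smallest: 145, 84 bp.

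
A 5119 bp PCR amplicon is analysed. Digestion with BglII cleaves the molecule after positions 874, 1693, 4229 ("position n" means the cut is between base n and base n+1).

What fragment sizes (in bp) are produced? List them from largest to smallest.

Linear molecule, 3 cuts → 4 fragments:
  874 − 0 = 874 bp
  1693 − 874 = 819 bp
  4229 − 1693 = 2536 bp
  5119 − 4229 = 890 bp
Sorted largest to smallest: 2536, 890, 874, 819 bp.

2536, 890, 874, 819 bp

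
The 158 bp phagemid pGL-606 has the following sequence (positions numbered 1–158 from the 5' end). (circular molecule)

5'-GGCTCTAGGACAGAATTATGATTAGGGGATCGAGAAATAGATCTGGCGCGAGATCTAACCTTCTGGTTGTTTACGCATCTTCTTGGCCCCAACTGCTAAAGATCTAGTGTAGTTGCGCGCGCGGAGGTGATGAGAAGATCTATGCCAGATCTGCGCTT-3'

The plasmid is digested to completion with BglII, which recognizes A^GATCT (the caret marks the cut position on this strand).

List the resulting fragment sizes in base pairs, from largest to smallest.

BglII sites (AGATCT) start at positions 39, 51, 100, 136, 147.
BglII cuts after the first base of each site, so after positions 39, 51, 100, 136, 147.
Circular molecule, 5 cuts → 5 fragments:
  40–51 → 12 bp
  52–100 → 49 bp
  101–136 → 36 bp
  137–147 → 11 bp
  148–158 then 1–39 → 11 + 39 = 50 bp
Sorted largest to smallest: 50, 49, 36, 12, 11 bp.

50, 49, 36, 12, 11 bp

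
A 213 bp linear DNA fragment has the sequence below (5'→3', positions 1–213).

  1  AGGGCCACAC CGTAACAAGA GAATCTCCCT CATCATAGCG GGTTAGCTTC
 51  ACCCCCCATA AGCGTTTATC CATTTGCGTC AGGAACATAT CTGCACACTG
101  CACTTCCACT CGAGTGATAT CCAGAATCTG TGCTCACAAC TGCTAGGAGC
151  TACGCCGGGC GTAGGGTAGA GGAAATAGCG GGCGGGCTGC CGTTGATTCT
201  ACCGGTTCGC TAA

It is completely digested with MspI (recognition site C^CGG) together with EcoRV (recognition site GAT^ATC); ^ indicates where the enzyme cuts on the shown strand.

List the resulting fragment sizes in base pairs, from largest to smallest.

MspI sites (CCGG) start at positions 155, 202.
MspI cuts after the first base of each site, so after positions 155, 202.
The EcoRV site (GATATC) starts at position 116.
EcoRV cuts after base 3 of each site, so after position 118.
Combined cut positions: 118, 155, 202.
Linear molecule, 3 cuts → 4 fragments:
  1–118 → 118 bp
  119–155 → 37 bp
  156–202 → 47 bp
  203–213 → 11 bp
Sorted largest to smallest: 118, 47, 37, 11 bp.

118, 47, 37, 11 bp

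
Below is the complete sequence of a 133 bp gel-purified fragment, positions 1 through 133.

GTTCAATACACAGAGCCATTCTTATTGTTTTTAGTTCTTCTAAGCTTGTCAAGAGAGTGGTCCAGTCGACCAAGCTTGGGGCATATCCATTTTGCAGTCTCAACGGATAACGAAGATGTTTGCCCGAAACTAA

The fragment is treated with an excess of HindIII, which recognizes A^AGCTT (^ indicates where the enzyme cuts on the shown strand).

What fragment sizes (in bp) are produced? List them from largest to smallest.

HindIII sites (AAGCTT) start at positions 42, 72.
HindIII cuts after the first base of each site, so after positions 42, 72.
Linear molecule, 2 cuts → 3 fragments:
  1–42 → 42 bp
  43–72 → 30 bp
  73–133 → 61 bp
Sorted largest to smallest: 61, 42, 30 bp.

61, 42, 30 bp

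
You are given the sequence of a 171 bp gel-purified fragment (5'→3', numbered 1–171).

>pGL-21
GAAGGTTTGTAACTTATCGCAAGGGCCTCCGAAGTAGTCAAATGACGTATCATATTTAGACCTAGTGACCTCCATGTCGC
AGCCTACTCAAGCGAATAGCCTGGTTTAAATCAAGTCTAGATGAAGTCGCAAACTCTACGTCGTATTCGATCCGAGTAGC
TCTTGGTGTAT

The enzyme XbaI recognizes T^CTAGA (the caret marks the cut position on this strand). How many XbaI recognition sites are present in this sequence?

1

TCTAGA occurs starting at position 116.
XbaI cuts at 1 site.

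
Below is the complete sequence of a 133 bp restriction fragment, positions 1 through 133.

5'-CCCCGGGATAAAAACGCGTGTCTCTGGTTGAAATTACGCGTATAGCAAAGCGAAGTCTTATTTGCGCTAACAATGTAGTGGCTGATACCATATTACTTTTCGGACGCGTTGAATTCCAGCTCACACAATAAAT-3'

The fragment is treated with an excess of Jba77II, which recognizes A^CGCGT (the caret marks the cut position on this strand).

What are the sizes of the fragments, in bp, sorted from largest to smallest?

Jba77II sites (ACGCGT) start at positions 14, 36, 104.
Jba77II cuts after the first base of each site, so after positions 14, 36, 104.
Linear molecule, 3 cuts → 4 fragments:
  1–14 → 14 bp
  15–36 → 22 bp
  37–104 → 68 bp
  105–133 → 29 bp
Sorted largest to smallest: 68, 29, 22, 14 bp.

68, 29, 22, 14 bp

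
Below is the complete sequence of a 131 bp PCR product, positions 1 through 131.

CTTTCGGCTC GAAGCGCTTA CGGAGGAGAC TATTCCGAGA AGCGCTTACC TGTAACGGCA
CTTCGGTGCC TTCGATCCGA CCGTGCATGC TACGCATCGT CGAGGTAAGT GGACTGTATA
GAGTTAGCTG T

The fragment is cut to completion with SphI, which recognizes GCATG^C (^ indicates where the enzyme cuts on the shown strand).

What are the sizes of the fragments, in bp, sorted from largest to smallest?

89, 42 bp

The SphI site (GCATGC) starts at position 85.
SphI cuts after base 5 of each site (before the last base), so after position 89.
Linear molecule, 1 cut → 2 fragments:
  1–89 → 89 bp
  90–131 → 42 bp
Sorted largest to smallest: 89, 42 bp.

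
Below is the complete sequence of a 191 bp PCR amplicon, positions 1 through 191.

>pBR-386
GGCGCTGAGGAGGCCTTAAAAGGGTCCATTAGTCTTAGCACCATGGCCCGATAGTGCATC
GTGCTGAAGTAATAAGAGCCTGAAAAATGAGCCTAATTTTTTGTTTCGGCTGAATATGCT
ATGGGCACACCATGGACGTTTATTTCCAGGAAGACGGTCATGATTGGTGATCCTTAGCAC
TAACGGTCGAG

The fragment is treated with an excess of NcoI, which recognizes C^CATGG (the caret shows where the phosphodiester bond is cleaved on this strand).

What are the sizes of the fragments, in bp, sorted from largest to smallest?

89, 61, 41 bp

NcoI sites (CCATGG) start at positions 41, 130.
NcoI cuts after the first base of each site, so after positions 41, 130.
Linear molecule, 2 cuts → 3 fragments:
  1–41 → 41 bp
  42–130 → 89 bp
  131–191 → 61 bp
Sorted largest to smallest: 89, 61, 41 bp.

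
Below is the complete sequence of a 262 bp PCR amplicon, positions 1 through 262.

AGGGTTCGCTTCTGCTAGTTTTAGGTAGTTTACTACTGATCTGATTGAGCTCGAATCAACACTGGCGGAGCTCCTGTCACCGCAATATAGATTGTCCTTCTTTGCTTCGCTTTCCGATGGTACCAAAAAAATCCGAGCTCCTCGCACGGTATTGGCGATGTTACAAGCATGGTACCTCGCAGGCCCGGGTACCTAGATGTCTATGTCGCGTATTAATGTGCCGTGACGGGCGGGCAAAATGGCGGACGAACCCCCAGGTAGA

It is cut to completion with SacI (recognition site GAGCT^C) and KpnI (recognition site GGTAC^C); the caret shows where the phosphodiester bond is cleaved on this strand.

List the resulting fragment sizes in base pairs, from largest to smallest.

70, 51, 51, 36, 21, 17, 16 bp

SacI sites (GAGCTC) start at positions 47, 68, 135.
SacI cuts after base 5 of each site (before the last base), so after positions 51, 72, 139.
KpnI sites (GGTACC) start at positions 119, 171, 188.
KpnI cuts after base 5 of each site (before the last base), so after positions 123, 175, 192.
Combined cut positions: 51, 72, 123, 139, 175, 192.
Linear molecule, 6 cuts → 7 fragments:
  1–51 → 51 bp
  52–72 → 21 bp
  73–123 → 51 bp
  124–139 → 16 bp
  140–175 → 36 bp
  176–192 → 17 bp
  193–262 → 70 bp
Sorted largest to smallest: 70, 51, 51, 36, 21, 17, 16 bp.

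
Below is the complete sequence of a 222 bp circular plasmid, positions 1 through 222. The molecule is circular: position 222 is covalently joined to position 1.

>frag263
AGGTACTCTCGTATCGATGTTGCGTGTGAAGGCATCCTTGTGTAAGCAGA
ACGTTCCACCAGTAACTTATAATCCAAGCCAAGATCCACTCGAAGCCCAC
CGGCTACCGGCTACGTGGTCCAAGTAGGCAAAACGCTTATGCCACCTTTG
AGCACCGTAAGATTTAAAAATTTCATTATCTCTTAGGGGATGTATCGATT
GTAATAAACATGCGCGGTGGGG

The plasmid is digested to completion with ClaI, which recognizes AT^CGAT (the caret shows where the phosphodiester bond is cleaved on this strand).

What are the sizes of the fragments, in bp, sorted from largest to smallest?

ClaI sites (ATCGAT) start at positions 13, 194.
ClaI cuts after base 2 of each site, so after positions 14, 195.
Circular molecule, 2 cuts → 2 fragments:
  15–195 → 181 bp
  196–222 then 1–14 → 27 + 14 = 41 bp
Sorted largest to smallest: 181, 41 bp.

181, 41 bp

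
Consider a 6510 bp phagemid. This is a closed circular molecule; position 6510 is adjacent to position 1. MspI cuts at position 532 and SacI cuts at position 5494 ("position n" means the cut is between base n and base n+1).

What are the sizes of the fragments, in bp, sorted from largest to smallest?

Combined cut positions (sorted): 532, 5494.
Circular molecule, 2 cuts → 2 fragments:
  5494 − 532 = 4962 bp
  wrap: 6510 − 5494 + 532 = 1548 bp
Sorted largest to smallest: 4962, 1548 bp.

4962, 1548 bp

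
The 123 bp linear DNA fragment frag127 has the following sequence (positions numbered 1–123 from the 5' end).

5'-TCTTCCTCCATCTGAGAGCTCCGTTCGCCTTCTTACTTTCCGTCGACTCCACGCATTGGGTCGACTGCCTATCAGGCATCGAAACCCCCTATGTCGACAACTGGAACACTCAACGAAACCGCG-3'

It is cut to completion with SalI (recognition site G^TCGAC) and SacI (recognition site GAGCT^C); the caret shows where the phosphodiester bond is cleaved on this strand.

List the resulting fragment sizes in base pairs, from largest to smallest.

SalI sites (GTCGAC) start at positions 42, 60, 93.
SalI cuts after the first base of each site, so after positions 42, 60, 93.
The SacI site (GAGCTC) starts at position 16.
SacI cuts after base 5 of each site (before the last base), so after position 20.
Combined cut positions: 20, 42, 60, 93.
Linear molecule, 4 cuts → 5 fragments:
  1–20 → 20 bp
  21–42 → 22 bp
  43–60 → 18 bp
  61–93 → 33 bp
  94–123 → 30 bp
Sorted largest to smallest: 33, 30, 22, 20, 18 bp.

33, 30, 22, 20, 18 bp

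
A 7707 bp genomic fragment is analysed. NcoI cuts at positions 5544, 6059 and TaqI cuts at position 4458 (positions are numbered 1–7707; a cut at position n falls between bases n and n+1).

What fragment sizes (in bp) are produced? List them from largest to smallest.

Combined cut positions (sorted): 4458, 5544, 6059.
Linear molecule, 3 cuts → 4 fragments:
  4458 − 0 = 4458 bp
  5544 − 4458 = 1086 bp
  6059 − 5544 = 515 bp
  7707 − 6059 = 1648 bp
Sorted largest to smallest: 4458, 1648, 1086, 515 bp.

4458, 1648, 1086, 515 bp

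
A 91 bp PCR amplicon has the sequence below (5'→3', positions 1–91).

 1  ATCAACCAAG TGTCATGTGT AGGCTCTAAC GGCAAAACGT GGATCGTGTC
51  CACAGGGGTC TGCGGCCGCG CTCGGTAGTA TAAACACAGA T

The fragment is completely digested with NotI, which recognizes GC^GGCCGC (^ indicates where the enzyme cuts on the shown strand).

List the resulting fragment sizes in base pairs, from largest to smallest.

63, 28 bp

The NotI site (GCGGCCGC) starts at position 62.
NotI cuts after base 2 of each site, so after position 63.
Linear molecule, 1 cut → 2 fragments:
  1–63 → 63 bp
  64–91 → 28 bp
Sorted largest to smallest: 63, 28 bp.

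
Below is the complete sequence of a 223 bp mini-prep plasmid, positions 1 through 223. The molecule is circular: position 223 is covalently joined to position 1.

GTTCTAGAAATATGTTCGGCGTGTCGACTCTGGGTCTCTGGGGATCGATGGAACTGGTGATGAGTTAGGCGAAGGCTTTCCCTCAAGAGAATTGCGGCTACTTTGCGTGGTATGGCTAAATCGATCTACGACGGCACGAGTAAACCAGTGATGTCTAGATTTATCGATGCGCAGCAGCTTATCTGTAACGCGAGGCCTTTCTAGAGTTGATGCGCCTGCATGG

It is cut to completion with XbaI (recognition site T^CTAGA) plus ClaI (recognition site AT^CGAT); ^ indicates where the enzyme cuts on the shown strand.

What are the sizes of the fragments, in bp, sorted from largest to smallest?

XbaI sites (TCTAGA) start at positions 3, 154, 200.
XbaI cuts after the first base of each site, so after positions 3, 154, 200.
ClaI sites (ATCGAT) start at positions 44, 120, 163.
ClaI cuts after base 2 of each site, so after positions 45, 121, 164.
Combined cut positions: 3, 45, 121, 154, 164, 200.
Circular molecule, 6 cuts → 6 fragments:
  4–45 → 42 bp
  46–121 → 76 bp
  122–154 → 33 bp
  155–164 → 10 bp
  165–200 → 36 bp
  201–223 then 1–3 → 23 + 3 = 26 bp
Sorted largest to smallest: 76, 42, 36, 33, 26, 10 bp.

76, 42, 36, 33, 26, 10 bp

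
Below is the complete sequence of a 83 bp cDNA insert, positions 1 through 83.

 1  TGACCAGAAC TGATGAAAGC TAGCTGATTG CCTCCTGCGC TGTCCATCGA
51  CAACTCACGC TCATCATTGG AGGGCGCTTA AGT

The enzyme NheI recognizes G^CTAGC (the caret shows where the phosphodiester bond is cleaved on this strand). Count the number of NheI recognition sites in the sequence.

1

GCTAGC occurs starting at position 19.
NheI cuts at 1 site.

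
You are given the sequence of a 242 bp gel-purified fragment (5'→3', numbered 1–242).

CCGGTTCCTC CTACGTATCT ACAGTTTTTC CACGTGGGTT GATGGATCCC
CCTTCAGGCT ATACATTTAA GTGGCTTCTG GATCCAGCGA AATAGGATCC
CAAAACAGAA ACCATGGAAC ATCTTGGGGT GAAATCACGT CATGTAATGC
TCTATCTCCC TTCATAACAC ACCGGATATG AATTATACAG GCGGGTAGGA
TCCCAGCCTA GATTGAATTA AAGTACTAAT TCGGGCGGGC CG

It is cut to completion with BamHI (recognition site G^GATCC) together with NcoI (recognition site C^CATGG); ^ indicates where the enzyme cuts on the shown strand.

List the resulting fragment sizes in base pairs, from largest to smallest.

86, 44, 44, 36, 17, 15 bp

BamHI sites (GGATCC) start at positions 44, 80, 95, 198.
BamHI cuts after the first base of each site, so after positions 44, 80, 95, 198.
The NcoI site (CCATGG) starts at position 112.
NcoI cuts after the first base of each site, so after position 112.
Combined cut positions: 44, 80, 95, 112, 198.
Linear molecule, 5 cuts → 6 fragments:
  1–44 → 44 bp
  45–80 → 36 bp
  81–95 → 15 bp
  96–112 → 17 bp
  113–198 → 86 bp
  199–242 → 44 bp
Sorted largest to smallest: 86, 44, 44, 36, 17, 15 bp.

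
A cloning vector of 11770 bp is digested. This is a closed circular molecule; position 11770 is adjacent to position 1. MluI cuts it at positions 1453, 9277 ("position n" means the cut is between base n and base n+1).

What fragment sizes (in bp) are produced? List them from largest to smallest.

7824, 3946 bp

Circular molecule, 2 cuts → 2 fragments:
  9277 − 1453 = 7824 bp
  wrap: 11770 − 9277 + 1453 = 3946 bp
Sorted largest to smallest: 7824, 3946 bp.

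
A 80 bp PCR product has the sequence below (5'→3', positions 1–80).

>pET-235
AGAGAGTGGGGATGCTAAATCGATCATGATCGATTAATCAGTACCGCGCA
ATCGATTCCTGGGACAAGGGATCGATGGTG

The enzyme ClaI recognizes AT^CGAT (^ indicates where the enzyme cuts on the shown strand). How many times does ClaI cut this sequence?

4

ATCGAT occurs starting at positions 19, 29, 51, 71.
ClaI cuts at 4 sites.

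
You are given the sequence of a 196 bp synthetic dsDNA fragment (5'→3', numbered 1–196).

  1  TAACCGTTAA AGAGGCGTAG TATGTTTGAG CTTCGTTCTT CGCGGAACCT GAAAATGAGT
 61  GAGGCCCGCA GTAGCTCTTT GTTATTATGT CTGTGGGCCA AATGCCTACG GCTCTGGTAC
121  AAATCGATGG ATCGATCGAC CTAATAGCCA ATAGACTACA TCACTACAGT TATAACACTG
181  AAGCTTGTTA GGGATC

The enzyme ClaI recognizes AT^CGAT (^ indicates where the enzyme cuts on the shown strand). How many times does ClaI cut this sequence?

2

ATCGAT occurs starting at positions 123, 131.
ClaI cuts at 2 sites.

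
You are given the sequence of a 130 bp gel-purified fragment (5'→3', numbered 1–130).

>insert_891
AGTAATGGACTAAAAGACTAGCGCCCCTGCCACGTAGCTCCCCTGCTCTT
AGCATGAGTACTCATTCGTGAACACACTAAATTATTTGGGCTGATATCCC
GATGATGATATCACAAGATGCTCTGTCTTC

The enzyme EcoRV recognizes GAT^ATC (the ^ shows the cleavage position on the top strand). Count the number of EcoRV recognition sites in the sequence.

2

GATATC occurs starting at positions 93, 107.
EcoRV cuts at 2 sites.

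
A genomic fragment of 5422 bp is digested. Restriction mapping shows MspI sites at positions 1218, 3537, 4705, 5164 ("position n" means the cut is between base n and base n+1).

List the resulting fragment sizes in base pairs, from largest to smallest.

Linear molecule, 4 cuts → 5 fragments:
  1218 − 0 = 1218 bp
  3537 − 1218 = 2319 bp
  4705 − 3537 = 1168 bp
  5164 − 4705 = 459 bp
  5422 − 5164 = 258 bp
Sorted largest to smallest: 2319, 1218, 1168, 459, 258 bp.

2319, 1218, 1168, 459, 258 bp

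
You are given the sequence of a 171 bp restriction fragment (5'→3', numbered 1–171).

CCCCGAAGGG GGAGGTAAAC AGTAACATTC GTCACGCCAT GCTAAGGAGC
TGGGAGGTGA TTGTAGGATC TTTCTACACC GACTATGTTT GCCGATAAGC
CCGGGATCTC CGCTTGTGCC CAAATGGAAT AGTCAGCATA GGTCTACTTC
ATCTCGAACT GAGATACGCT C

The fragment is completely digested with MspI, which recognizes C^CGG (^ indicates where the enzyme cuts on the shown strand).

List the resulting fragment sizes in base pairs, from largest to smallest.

101, 70 bp

The MspI site (CCGG) starts at position 101.
MspI cuts after the first base of each site, so after position 101.
Linear molecule, 1 cut → 2 fragments:
  1–101 → 101 bp
  102–171 → 70 bp
Sorted largest to smallest: 101, 70 bp.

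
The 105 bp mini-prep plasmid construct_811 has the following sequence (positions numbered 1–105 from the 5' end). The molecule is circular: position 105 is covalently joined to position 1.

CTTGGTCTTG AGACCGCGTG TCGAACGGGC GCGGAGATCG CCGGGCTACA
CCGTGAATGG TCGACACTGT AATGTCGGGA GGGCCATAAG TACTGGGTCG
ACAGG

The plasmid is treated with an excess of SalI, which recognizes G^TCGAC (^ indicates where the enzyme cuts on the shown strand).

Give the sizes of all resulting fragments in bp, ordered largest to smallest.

SalI sites (GTCGAC) start at positions 60, 97.
SalI cuts after the first base of each site, so after positions 60, 97.
Circular molecule, 2 cuts → 2 fragments:
  61–97 → 37 bp
  98–105 then 1–60 → 8 + 60 = 68 bp
Sorted largest to smallest: 68, 37 bp.

68, 37 bp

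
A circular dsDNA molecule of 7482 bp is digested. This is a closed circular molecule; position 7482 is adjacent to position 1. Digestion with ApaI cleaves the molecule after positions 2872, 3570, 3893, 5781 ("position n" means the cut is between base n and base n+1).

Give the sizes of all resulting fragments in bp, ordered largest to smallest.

Circular molecule, 4 cuts → 4 fragments:
  3570 − 2872 = 698 bp
  3893 − 3570 = 323 bp
  5781 − 3893 = 1888 bp
  wrap: 7482 − 5781 + 2872 = 4573 bp
Sorted largest to smallest: 4573, 1888, 698, 323 bp.

4573, 1888, 698, 323 bp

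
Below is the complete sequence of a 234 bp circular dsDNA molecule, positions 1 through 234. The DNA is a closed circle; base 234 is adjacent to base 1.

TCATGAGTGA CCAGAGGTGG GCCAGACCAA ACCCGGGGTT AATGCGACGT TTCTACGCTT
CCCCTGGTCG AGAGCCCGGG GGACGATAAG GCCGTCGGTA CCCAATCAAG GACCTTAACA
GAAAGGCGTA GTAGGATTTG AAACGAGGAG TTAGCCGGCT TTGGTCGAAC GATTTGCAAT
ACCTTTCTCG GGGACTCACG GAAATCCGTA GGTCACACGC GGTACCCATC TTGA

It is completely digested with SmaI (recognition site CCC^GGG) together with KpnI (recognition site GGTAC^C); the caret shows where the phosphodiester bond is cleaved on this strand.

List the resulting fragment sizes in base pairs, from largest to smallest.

124, 43, 43, 24 bp

SmaI sites (CCCGGG) start at positions 32, 75.
SmaI cuts after base 3 of each site, so after positions 34, 77.
KpnI sites (GGTACC) start at positions 97, 221.
KpnI cuts after base 5 of each site (before the last base), so after positions 101, 225.
Combined cut positions: 34, 77, 101, 225.
Circular molecule, 4 cuts → 4 fragments:
  35–77 → 43 bp
  78–101 → 24 bp
  102–225 → 124 bp
  226–234 then 1–34 → 9 + 34 = 43 bp
Sorted largest to smallest: 124, 43, 43, 24 bp.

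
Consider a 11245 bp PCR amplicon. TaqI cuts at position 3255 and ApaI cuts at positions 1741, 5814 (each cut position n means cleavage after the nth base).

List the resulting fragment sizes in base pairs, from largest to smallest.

5431, 2559, 1741, 1514 bp

Combined cut positions (sorted): 1741, 3255, 5814.
Linear molecule, 3 cuts → 4 fragments:
  1741 − 0 = 1741 bp
  3255 − 1741 = 1514 bp
  5814 − 3255 = 2559 bp
  11245 − 5814 = 5431 bp
Sorted largest to smallest: 5431, 2559, 1741, 1514 bp.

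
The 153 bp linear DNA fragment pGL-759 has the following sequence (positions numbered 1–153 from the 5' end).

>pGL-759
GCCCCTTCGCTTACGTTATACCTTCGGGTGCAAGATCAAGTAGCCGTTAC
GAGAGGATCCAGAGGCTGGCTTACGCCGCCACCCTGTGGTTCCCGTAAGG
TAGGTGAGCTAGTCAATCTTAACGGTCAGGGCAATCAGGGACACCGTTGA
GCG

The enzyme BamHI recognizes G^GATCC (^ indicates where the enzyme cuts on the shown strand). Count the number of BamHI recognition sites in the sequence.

1

GGATCC occurs starting at position 55.
BamHI cuts at 1 site.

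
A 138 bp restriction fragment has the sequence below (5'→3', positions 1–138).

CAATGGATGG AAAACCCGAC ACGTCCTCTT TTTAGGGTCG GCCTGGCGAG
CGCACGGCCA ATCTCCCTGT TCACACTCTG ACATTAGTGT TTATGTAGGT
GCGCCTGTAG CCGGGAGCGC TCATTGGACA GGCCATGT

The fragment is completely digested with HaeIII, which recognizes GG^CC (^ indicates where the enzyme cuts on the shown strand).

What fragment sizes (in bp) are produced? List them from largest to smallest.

HaeIII sites (GGCC) start at positions 40, 56, 131.
HaeIII cuts after base 2 of each site, so after positions 41, 57, 132.
Linear molecule, 3 cuts → 4 fragments:
  1–41 → 41 bp
  42–57 → 16 bp
  58–132 → 75 bp
  133–138 → 6 bp
Sorted largest to smallest: 75, 41, 16, 6 bp.

75, 41, 16, 6 bp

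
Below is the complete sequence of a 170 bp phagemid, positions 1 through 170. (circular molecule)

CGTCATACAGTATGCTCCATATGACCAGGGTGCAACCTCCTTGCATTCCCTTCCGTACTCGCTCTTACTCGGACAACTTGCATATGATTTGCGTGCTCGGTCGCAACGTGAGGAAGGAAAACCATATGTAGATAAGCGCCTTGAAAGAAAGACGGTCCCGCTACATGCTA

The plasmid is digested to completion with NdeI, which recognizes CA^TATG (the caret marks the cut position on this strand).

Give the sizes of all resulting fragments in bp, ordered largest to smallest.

NdeI sites (CATATG) start at positions 18, 81, 123.
NdeI cuts after base 2 of each site, so after positions 19, 82, 124.
Circular molecule, 3 cuts → 3 fragments:
  20–82 → 63 bp
  83–124 → 42 bp
  125–170 then 1–19 → 46 + 19 = 65 bp
Sorted largest to smallest: 65, 63, 42 bp.

65, 63, 42 bp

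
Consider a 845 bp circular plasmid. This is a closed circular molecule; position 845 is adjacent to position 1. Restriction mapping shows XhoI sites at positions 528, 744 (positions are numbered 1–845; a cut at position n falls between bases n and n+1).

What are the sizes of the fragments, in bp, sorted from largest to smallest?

629, 216 bp

Circular molecule, 2 cuts → 2 fragments:
  744 − 528 = 216 bp
  wrap: 845 − 744 + 528 = 629 bp
Sorted largest to smallest: 629, 216 bp.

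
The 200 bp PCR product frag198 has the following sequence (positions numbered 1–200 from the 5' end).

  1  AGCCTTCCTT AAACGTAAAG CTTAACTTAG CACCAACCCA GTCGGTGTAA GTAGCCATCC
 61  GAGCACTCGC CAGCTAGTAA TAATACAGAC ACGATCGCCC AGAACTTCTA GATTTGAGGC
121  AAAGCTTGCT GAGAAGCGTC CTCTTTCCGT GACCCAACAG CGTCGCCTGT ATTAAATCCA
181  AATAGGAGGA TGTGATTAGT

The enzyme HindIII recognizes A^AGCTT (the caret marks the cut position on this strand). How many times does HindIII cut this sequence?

AAGCTT occurs starting at positions 18, 122.
HindIII cuts at 2 sites.

2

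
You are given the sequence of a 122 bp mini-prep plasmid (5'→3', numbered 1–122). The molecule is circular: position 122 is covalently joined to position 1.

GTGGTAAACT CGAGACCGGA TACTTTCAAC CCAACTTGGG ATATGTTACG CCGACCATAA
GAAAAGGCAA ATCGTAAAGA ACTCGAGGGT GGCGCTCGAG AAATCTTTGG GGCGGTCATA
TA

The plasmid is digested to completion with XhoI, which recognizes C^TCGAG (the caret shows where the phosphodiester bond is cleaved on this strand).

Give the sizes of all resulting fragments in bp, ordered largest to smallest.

XhoI sites (CTCGAG) start at positions 9, 82, 95.
XhoI cuts after the first base of each site, so after positions 9, 82, 95.
Circular molecule, 3 cuts → 3 fragments:
  10–82 → 73 bp
  83–95 → 13 bp
  96–122 then 1–9 → 27 + 9 = 36 bp
Sorted largest to smallest: 73, 36, 13 bp.

73, 36, 13 bp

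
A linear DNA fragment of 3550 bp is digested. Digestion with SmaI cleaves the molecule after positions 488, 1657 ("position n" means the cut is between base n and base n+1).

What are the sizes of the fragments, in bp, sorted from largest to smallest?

Linear molecule, 2 cuts → 3 fragments:
  488 − 0 = 488 bp
  1657 − 488 = 1169 bp
  3550 − 1657 = 1893 bp
Sorted largest to smallest: 1893, 1169, 488 bp.

1893, 1169, 488 bp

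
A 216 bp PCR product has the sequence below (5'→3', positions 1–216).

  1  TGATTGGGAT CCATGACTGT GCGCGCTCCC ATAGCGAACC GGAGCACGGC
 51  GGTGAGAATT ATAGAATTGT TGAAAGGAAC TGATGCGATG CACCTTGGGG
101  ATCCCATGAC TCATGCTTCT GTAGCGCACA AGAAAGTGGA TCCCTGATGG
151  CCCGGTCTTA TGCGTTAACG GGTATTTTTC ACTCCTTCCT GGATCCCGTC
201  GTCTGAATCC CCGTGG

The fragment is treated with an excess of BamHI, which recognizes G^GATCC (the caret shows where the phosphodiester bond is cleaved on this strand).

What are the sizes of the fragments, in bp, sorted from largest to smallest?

92, 53, 39, 25, 7 bp

BamHI sites (GGATCC) start at positions 7, 99, 138, 191.
BamHI cuts after the first base of each site, so after positions 7, 99, 138, 191.
Linear molecule, 4 cuts → 5 fragments:
  1–7 → 7 bp
  8–99 → 92 bp
  100–138 → 39 bp
  139–191 → 53 bp
  192–216 → 25 bp
Sorted largest to smallest: 92, 53, 39, 25, 7 bp.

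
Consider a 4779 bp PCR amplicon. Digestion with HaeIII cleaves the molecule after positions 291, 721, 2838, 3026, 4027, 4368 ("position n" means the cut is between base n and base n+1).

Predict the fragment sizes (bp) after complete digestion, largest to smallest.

Linear molecule, 6 cuts → 7 fragments:
  291 − 0 = 291 bp
  721 − 291 = 430 bp
  2838 − 721 = 2117 bp
  3026 − 2838 = 188 bp
  4027 − 3026 = 1001 bp
  4368 − 4027 = 341 bp
  4779 − 4368 = 411 bp
Sorted largest to smallest: 2117, 1001, 430, 411, 341, 291, 188 bp.

2117, 1001, 430, 411, 341, 291, 188 bp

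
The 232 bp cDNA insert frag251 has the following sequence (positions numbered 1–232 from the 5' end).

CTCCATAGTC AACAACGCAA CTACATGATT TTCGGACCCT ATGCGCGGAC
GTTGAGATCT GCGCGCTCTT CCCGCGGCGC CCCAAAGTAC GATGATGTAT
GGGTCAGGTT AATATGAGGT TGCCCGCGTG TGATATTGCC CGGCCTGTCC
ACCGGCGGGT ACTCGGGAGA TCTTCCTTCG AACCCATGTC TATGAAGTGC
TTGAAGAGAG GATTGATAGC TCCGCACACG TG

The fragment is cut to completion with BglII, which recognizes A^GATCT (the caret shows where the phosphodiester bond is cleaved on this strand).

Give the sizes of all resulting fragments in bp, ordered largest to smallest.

113, 64, 55 bp

BglII sites (AGATCT) start at positions 55, 168.
BglII cuts after the first base of each site, so after positions 55, 168.
Linear molecule, 2 cuts → 3 fragments:
  1–55 → 55 bp
  56–168 → 113 bp
  169–232 → 64 bp
Sorted largest to smallest: 113, 64, 55 bp.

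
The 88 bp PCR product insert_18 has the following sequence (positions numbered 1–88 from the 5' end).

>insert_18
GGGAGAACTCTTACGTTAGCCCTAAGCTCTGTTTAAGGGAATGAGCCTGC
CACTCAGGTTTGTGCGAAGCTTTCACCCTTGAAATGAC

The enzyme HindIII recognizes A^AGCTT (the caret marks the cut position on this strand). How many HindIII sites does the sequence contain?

AAGCTT occurs starting at position 67.
HindIII cuts at 1 site.

1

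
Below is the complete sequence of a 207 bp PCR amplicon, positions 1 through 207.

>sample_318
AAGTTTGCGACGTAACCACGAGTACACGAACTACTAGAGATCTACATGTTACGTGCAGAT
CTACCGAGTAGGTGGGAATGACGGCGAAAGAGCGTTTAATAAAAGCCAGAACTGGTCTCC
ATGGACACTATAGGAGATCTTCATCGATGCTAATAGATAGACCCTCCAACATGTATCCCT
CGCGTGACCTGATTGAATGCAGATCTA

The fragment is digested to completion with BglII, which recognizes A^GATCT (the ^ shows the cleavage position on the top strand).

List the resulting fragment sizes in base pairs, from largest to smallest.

78, 66, 38, 19, 6 bp

BglII sites (AGATCT) start at positions 38, 57, 135, 201.
BglII cuts after the first base of each site, so after positions 38, 57, 135, 201.
Linear molecule, 4 cuts → 5 fragments:
  1–38 → 38 bp
  39–57 → 19 bp
  58–135 → 78 bp
  136–201 → 66 bp
  202–207 → 6 bp
Sorted largest to smallest: 78, 66, 38, 19, 6 bp.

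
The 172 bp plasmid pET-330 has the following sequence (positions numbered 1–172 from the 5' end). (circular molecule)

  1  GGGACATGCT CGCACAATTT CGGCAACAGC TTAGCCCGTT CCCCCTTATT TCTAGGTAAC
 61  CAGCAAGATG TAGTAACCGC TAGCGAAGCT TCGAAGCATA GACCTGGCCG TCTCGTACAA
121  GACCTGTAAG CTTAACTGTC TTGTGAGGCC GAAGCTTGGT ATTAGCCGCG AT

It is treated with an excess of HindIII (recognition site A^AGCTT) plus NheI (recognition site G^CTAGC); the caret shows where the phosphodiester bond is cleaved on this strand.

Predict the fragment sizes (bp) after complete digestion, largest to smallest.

HindIII sites (AAGCTT) start at positions 86, 128, 152.
HindIII cuts after the first base of each site, so after positions 86, 128, 152.
The NheI site (GCTAGC) starts at position 79.
NheI cuts after the first base of each site, so after position 79.
Combined cut positions: 79, 86, 128, 152.
Circular molecule, 4 cuts → 4 fragments:
  80–86 → 7 bp
  87–128 → 42 bp
  129–152 → 24 bp
  153–172 then 1–79 → 20 + 79 = 99 bp
Sorted largest to smallest: 99, 42, 24, 7 bp.

99, 42, 24, 7 bp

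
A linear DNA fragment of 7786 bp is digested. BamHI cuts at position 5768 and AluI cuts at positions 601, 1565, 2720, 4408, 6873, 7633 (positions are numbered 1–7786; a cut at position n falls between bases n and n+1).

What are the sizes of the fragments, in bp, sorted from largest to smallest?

1688, 1360, 1155, 1105, 964, 760, 601, 153 bp

Combined cut positions (sorted): 601, 1565, 2720, 4408, 5768, 6873, 7633.
Linear molecule, 7 cuts → 8 fragments:
  601 − 0 = 601 bp
  1565 − 601 = 964 bp
  2720 − 1565 = 1155 bp
  4408 − 2720 = 1688 bp
  5768 − 4408 = 1360 bp
  6873 − 5768 = 1105 bp
  7633 − 6873 = 760 bp
  7786 − 7633 = 153 bp
Sorted largest to smallest: 1688, 1360, 1155, 1105, 964, 760, 601, 153 bp.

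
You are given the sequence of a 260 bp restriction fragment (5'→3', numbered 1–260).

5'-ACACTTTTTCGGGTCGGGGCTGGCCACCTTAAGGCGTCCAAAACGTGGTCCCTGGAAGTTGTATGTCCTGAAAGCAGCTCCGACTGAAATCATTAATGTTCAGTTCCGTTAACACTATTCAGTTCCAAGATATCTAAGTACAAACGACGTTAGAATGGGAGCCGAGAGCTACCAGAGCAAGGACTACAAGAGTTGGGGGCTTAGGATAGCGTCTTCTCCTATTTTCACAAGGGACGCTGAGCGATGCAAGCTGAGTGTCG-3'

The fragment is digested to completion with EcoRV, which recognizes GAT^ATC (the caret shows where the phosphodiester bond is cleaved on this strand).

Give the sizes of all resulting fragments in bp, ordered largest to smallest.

131, 129 bp

The EcoRV site (GATATC) starts at position 129.
EcoRV cuts after base 3 of each site, so after position 131.
Linear molecule, 1 cut → 2 fragments:
  1–131 → 131 bp
  132–260 → 129 bp
Sorted largest to smallest: 131, 129 bp.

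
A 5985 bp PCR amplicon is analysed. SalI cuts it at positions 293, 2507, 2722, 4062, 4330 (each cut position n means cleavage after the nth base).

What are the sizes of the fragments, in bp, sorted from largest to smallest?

Linear molecule, 5 cuts → 6 fragments:
  293 − 0 = 293 bp
  2507 − 293 = 2214 bp
  2722 − 2507 = 215 bp
  4062 − 2722 = 1340 bp
  4330 − 4062 = 268 bp
  5985 − 4330 = 1655 bp
Sorted largest to smallest: 2214, 1655, 1340, 293, 268, 215 bp.

2214, 1655, 1340, 293, 268, 215 bp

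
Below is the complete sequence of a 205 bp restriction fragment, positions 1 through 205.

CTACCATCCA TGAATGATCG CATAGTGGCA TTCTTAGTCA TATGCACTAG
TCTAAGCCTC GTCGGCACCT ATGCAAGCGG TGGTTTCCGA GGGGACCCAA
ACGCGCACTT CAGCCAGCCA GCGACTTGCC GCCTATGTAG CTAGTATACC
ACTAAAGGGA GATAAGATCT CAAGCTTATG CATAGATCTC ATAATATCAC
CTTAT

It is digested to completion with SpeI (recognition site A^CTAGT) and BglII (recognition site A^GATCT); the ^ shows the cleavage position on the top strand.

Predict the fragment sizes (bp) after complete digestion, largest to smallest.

119, 46, 21, 19 bp

The SpeI site (ACTAGT) starts at position 46.
SpeI cuts after the first base of each site, so after position 46.
BglII sites (AGATCT) start at positions 165, 184.
BglII cuts after the first base of each site, so after positions 165, 184.
Combined cut positions: 46, 165, 184.
Linear molecule, 3 cuts → 4 fragments:
  1–46 → 46 bp
  47–165 → 119 bp
  166–184 → 19 bp
  185–205 → 21 bp
Sorted largest to smallest: 119, 46, 21, 19 bp.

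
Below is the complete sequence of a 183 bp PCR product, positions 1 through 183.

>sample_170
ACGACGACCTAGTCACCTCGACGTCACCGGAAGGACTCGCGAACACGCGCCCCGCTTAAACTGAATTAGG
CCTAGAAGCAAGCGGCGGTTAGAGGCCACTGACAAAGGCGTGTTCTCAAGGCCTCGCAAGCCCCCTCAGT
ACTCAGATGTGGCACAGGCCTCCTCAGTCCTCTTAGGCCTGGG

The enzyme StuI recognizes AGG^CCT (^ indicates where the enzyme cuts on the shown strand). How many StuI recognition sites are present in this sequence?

4

AGGCCT occurs starting at positions 68, 119, 156, 175.
StuI cuts at 4 sites.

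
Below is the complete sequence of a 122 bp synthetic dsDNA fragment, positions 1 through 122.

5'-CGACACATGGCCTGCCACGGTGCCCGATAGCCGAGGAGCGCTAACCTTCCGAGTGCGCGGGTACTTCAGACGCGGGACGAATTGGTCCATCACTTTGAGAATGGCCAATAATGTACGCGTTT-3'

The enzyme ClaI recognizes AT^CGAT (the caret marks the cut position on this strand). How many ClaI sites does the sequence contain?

0

No occurrence of ATCGAT is present in the sequence.
ClaI does not cut: 0 sites.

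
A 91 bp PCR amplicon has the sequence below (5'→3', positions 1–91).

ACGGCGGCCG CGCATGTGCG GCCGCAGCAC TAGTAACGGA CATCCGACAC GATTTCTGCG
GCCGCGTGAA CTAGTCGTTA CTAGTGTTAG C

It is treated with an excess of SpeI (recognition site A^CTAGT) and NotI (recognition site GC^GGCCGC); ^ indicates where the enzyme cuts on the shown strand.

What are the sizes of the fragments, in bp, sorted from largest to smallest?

30, 14, 11, 11, 10, 10, 5 bp

SpeI sites (ACTAGT) start at positions 29, 70, 80.
SpeI cuts after the first base of each site, so after positions 29, 70, 80.
NotI sites (GCGGCCGC) start at positions 4, 18, 58.
NotI cuts after base 2 of each site, so after positions 5, 19, 59.
Combined cut positions: 5, 19, 29, 59, 70, 80.
Linear molecule, 6 cuts → 7 fragments:
  1–5 → 5 bp
  6–19 → 14 bp
  20–29 → 10 bp
  30–59 → 30 bp
  60–70 → 11 bp
  71–80 → 10 bp
  81–91 → 11 bp
Sorted largest to smallest: 30, 14, 11, 11, 10, 10, 5 bp.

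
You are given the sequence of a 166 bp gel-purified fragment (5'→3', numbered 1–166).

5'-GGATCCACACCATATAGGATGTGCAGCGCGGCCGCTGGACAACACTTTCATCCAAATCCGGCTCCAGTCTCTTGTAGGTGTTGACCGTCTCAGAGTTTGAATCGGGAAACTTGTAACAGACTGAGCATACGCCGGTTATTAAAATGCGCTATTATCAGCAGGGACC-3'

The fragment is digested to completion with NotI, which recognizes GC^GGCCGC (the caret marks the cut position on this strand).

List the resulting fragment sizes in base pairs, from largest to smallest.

137, 29 bp

The NotI site (GCGGCCGC) starts at position 28.
NotI cuts after base 2 of each site, so after position 29.
Linear molecule, 1 cut → 2 fragments:
  1–29 → 29 bp
  30–166 → 137 bp
Sorted largest to smallest: 137, 29 bp.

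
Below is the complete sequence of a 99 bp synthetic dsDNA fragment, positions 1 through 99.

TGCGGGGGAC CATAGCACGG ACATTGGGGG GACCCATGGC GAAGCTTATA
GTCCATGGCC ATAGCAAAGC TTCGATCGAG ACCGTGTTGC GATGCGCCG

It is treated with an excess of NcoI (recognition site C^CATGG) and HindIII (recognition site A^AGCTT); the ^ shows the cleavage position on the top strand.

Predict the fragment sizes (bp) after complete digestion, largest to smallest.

NcoI sites (CCATGG) start at positions 34, 53.
NcoI cuts after the first base of each site, so after positions 34, 53.
HindIII sites (AAGCTT) start at positions 42, 67.
HindIII cuts after the first base of each site, so after positions 42, 67.
Combined cut positions: 34, 42, 53, 67.
Linear molecule, 4 cuts → 5 fragments:
  1–34 → 34 bp
  35–42 → 8 bp
  43–53 → 11 bp
  54–67 → 14 bp
  68–99 → 32 bp
Sorted largest to smallest: 34, 32, 14, 11, 8 bp.

34, 32, 14, 11, 8 bp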